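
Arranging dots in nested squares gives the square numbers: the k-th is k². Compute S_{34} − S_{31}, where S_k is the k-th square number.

195

34² = 1156 and 31² = 961.
Difference: 1156 − 961 = 195.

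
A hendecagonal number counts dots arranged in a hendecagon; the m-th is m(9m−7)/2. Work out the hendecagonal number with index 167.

167·(9·167 − 7)/2 = 167·1496/2 = 167·748 = 124916.

124916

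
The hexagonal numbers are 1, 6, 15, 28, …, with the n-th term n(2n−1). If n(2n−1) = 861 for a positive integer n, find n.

21

Set n(2n−1) = 861, giving 2n² − n − 861 = 0.
The discriminant is 1 + 8·861 = 6889, and √6889 = 83.
So n = (1 + 83) / 4 = 84/4 = 21.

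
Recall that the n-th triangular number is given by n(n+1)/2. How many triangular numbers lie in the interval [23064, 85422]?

198

The n-th triangular number is n(n+1)/2.
Smallest index with value ≥ 23064: n = 215 (giving 23220).
Largest index with value ≤ 85422: n = 412 (giving 85078).
Indices 215 through 412: 198 terms.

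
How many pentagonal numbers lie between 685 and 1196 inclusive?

The n-th pentagonal number is n(3n−1)/2.
Smallest index with value ≥ 685: n = 22 (giving 715).
Largest index with value ≤ 1196: n = 28 (giving 1162).
Indices 22 through 28: 7 terms.

7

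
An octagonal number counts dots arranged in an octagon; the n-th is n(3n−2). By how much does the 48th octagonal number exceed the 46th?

560

48·(3·48 − 2) = 6816 and 46·(3·46 − 2) = 6256.
Difference: 6816 − 6256 = 560.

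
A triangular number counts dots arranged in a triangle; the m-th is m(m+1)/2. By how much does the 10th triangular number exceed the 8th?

10·11/2 = 55 and 8·9/2 = 36.
Difference: 55 − 36 = 19.

19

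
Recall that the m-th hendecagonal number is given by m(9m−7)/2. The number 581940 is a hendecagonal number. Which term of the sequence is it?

360

Set n(9n−7)/2 = 581940, giving 9n² − 7n − 1163880 = 0.
So n = (7 + 6473) / 18 = 6480/18 = 360.
Check: 360·(9·360 − 7)/2 = 581940. ✓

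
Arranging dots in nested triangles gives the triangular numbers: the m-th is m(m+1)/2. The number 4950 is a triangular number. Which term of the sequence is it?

99

Set n(n+1)/2 = 4950, giving n² + n − 9900 = 0.
The discriminant is 1 + 8·4950 = 39601, and √39601 = 199.
So n = (-1 + 199) / 2 = 198/2 = 99.
Check: 99·100/2 = 4950. ✓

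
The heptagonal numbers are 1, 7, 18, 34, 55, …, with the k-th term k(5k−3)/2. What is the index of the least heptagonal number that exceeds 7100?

54

Solve n(5n−3)/2 > 7100 for integer n.
The largest n with value ≤ 7100 is 53 (since 6943 ≤ 7100 < 7209), so the first above is n = 54, value 7209.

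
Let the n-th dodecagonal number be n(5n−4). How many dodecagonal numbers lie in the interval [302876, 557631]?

The n-th dodecagonal number is n(5n−4).
Smallest index with value ≥ 302876: n = 247 (giving 304057).
Largest index with value ≤ 557631: n = 334 (giving 556444).
Indices 247 through 334: 88 terms.

88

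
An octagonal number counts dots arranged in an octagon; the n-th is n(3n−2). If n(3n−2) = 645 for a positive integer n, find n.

15

Set n(3n−2) = 645, giving 3n² − 2n − 645 = 0.
The discriminant is 4 + 12·645 = 7744, and √7744 = 88.
So n = (2 + 88) / 6 = 90/6 = 15.
Check: 15·(3·15 − 2) = 645. ✓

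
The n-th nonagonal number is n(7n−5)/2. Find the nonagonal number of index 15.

The 15th nonagonal number is n(7n−5)/2 with n = 15.
15·(7·15 − 5)/2 = 15·100/2 = 15·50 = 750.

750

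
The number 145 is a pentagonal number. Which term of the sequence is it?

Set n(3n−1)/2 = 145, giving 3n² − n − 290 = 0.
The discriminant is 1 + 24·145 = 3481, and √3481 = 59.
So n = (1 + 59) / 6 = 60/6 = 10.

10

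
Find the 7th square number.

49

The 7th square number is n² with n = 7.
7² = 49.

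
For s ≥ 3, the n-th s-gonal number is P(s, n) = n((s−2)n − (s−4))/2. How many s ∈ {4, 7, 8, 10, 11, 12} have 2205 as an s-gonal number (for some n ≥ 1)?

s = 4: P(4, 46) = 2116 and P(4, 47) = 2209; 2205 is not s-gonal.
s = 7: P(7, 30) = 2205. ✓
s = 8: P(8, 27) = 2133 and P(8, 28) = 2296; 2205 is not s-gonal.
s = 10: P(10, 23) = 2047 and P(10, 24) = 2232; 2205 is not s-gonal.
s = 11: P(11, 22) = 2101 and P(11, 23) = 2300; 2205 is not s-gonal.
s = 12: P(12, 21) = 2121 and P(12, 22) = 2332; 2205 is not s-gonal.
Hits: s ∈ {7} → 1.

1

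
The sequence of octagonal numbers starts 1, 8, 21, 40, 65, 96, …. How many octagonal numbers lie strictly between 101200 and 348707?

157

The n-th octagonal number is n(3n−2).
Smallest index with value > 101200: n = 185 (giving 102305).
Largest index with value < 348707: n = 341 (giving 348161).
Indices 185 through 341: 157 terms.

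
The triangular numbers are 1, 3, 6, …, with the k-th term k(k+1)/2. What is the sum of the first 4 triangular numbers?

20

Σ i(i+1)/2 = (Σi² + Σi) / 2 over i = 1..4.
Σi = 10 and Σi² = 30.
(1·30 + 1·10) / 2 = 40/2 = 20.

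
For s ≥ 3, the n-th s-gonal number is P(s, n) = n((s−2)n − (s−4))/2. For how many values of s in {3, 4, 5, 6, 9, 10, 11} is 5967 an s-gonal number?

1

s = 3: P(3, 108) = 5886 and P(3, 109) = 5995; 5967 is not s-gonal.
s = 4: P(4, 77) = 5929 and P(4, 78) = 6084; 5967 is not s-gonal.
s = 5: P(5, 63) = 5922 and P(5, 64) = 6112; 5967 is not s-gonal.
s = 6: P(6, 54) = 5778 and P(6, 55) = 5995; 5967 is not s-gonal.
s = 9: P(9, 41) = 5781 and P(9, 42) = 6069; 5967 is not s-gonal.
s = 10: P(10, 39) = 5967. ✓
s = 11: P(11, 36) = 5706 and P(11, 37) = 6031; 5967 is not s-gonal.
Hits: s ∈ {10} → 1.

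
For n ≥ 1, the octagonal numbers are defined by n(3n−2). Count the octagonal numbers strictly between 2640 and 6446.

The n-th octagonal number is n(3n−2).
Smallest index with value > 2640: n = 31 (giving 2821).
Largest index with value < 6446: n = 46 (giving 6256).
Indices 31 through 46: 16 terms.

16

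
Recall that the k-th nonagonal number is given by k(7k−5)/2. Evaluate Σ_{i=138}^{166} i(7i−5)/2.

2341141

Σ i(7i−5)/2 = (7Σi² − 5Σi) / 2 over i = 138..166.
Σi = 13861 − 9453 = 4408 and Σi² = 1538571 − 866525 = 672046.
(7·672046 − 5·4408) / 2 = 4682282/2 = 2341141.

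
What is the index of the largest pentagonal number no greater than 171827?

Solve n(3n−1)/2 ≤ 171827 for integer n.
n = 338 gives 171197 ≤ 171827, while n = 339 gives 172212 > 171827; so the answer is index 338.

338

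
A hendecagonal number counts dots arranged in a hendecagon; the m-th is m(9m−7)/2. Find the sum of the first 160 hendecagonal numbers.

Σ i(9i−7)/2 = (9Σi² − 7Σi) / 2 over i = 1..160.
Σi = 12880 and Σi² = 1378160.
(9·1378160 − 7·12880) / 2 = 12313280/2 = 6156640.

6156640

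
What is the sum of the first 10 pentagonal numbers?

550

Σ i(3i−1)/2 = (3Σi² − Σi) / 2 over i = 1..10.
Σi = 55 and Σi² = 385.
(3·385 − 1·55) / 2 = 1100/2 = 550.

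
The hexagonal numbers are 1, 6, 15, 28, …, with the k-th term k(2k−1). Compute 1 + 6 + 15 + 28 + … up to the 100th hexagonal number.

Σ i(2i−1) = 2Σi² − Σi over i = 1..100.
Σi = 5050 and Σi² = 338350.
2·338350 − 1·5050 = 671650.

671650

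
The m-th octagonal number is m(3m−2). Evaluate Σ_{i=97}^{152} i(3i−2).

2633988

Σ i(3i−2) = 3Σi² − 2Σi over i = 97..152.
Σi = 11628 − 4656 = 6972 and Σi² = 1182180 − 299536 = 882644.
3·882644 − 2·6972 = 2633988.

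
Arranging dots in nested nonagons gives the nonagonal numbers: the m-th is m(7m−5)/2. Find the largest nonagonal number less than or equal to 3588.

Solve n(7n−5)/2 ≤ 3588 for integer n.
n = 32 gives 3504 ≤ 3588, while n = 33 gives 3729 > 3588; so the answer is 3504.

3504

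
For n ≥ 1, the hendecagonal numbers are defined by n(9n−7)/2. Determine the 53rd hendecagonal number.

The 53rd hendecagonal number is n(9n−7)/2 with n = 53.
53·(9·53 − 7)/2 = 53·470/2 = 53·235 = 12455.

12455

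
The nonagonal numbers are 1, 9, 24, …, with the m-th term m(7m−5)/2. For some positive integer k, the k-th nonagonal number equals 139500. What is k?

Set n(7n−5)/2 = 139500, giving 7n² − 5n − 279000 = 0.
So n = (5 + 2795) / 14 = 2800/14 = 200.

200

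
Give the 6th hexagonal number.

66

6·(2·6 − 1) = 6·11 = 66.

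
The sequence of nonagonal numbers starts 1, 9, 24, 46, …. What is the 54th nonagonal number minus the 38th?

54·(7·54 − 5)/2 = 10071 and 38·(7·38 − 5)/2 = 4959.
Difference: 10071 − 4959 = 5112.

5112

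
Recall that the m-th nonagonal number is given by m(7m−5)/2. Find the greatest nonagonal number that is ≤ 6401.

Solve n(7n−5)/2 ≤ 6401 for integer n.
n = 43 gives 6364 ≤ 6401, while n = 44 gives 6666 > 6401; so the answer is 6364.

6364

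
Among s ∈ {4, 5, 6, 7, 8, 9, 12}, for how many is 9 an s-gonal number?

s = 4: P(4, 3) = 9. ✓
s = 5: P(5, 2) = 5 and P(5, 3) = 12; 9 is not s-gonal.
s = 6: P(6, 2) = 6 and P(6, 3) = 15; 9 is not s-gonal.
s = 7: P(7, 2) = 7 and P(7, 3) = 18; 9 is not s-gonal.
s = 8: P(8, 2) = 8 and P(8, 3) = 21; 9 is not s-gonal.
s = 9: P(9, 2) = 9. ✓
s = 12: P(12, 1) = 1 and P(12, 2) = 12; 9 is not s-gonal.
Hits: s ∈ {4, 9} → 2.

2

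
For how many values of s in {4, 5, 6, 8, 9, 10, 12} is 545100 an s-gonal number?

s = 4: P(4, 738) = 544644 and P(4, 739) = 546121; 545100 is not s-gonal.
s = 5: P(5, 602) = 543305 and P(5, 603) = 545112; 545100 is not s-gonal.
s = 6: P(6, 522) = 544446 and P(6, 523) = 546535; 545100 is not s-gonal.
s = 8: P(8, 426) = 543576 and P(8, 427) = 546133; 545100 is not s-gonal.
s = 9: P(9, 395) = 545100. ✓
s = 10: P(10, 369) = 543537 and P(10, 370) = 546490; 545100 is not s-gonal.
s = 12: P(12, 330) = 543180 and P(12, 331) = 546481; 545100 is not s-gonal.
Hits: s ∈ {9} → 1.

1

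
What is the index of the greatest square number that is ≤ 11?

3

Solve n² ≤ 11 for integer n.
n = 3 gives 9 ≤ 11, while n = 4 gives 16 > 11; so the answer is index 3.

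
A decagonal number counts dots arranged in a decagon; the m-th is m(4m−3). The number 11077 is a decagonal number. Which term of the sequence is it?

53

Set n(4n−3) = 11077, giving 4n² − 3n − 11077 = 0.
The discriminant is 9 + 16·11077 = 177241, and √177241 = 421.
So n = (3 + 421) / 8 = 424/8 = 53.
Check: 53·(4·53 − 3) = 11077. ✓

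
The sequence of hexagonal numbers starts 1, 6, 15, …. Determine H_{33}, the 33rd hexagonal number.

2145

33·(2·33 − 1) = 33·65 = 2145.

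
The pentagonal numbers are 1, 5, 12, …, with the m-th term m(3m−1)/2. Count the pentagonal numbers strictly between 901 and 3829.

26

The n-th pentagonal number is n(3n−1)/2.
Smallest index with value > 901: n = 25 (giving 925).
Largest index with value < 3829: n = 50 (giving 3725).
Indices 25 through 50: 26 terms.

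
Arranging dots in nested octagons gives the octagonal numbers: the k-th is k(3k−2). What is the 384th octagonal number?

441600

The 384th octagonal number is n(3n−2) with n = 384.
384·(3·384 − 2) = 384·1150 = 441600.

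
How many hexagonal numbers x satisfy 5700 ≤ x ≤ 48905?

103

The n-th hexagonal number is n(2n−1).
Smallest index with value ≥ 5700: n = 54 (giving 5778).
Largest index with value ≤ 48905: n = 156 (giving 48516).
Indices 54 through 156: 103 terms.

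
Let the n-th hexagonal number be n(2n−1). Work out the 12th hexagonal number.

The 12th hexagonal number is n(2n−1) with n = 12.
12·(2·12 − 1) = 12·23 = 276.

276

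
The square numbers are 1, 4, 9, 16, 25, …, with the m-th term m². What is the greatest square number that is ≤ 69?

64

Solve n² ≤ 69 for integer n.
n = 8 gives 64 ≤ 69, while n = 9 gives 81 > 69; so the answer is 64.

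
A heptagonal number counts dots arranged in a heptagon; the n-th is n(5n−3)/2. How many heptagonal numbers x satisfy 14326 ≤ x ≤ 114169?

139

The n-th heptagonal number is n(5n−3)/2.
Smallest index with value ≥ 14326: n = 76 (giving 14326).
Largest index with value ≤ 114169: n = 214 (giving 114169).
Indices 76 through 214: 139 terms.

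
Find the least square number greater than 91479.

Solve n² > 91479 for integer n.
The largest n with value ≤ 91479 is 302 (since 91204 ≤ 91479 < 91809), so the first above is n = 303, value 91809.

91809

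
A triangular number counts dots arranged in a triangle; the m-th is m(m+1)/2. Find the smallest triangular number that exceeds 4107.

Solve n(n+1)/2 > 4107 for integer n.
The largest n with value ≤ 4107 is 90 (since 4095 ≤ 4107 < 4186), so the first above is n = 91, value 4186.

4186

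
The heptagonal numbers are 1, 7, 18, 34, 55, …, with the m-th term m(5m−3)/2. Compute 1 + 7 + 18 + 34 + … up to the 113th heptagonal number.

1208761

Σ i(5i−3)/2 = (5Σi² − 3Σi) / 2 over i = 1..113.
Σi = 6441 and Σi² = 487369.
(5·487369 − 3·6441) / 2 = 2417522/2 = 1208761.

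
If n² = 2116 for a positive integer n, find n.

We need n² = 2116, so n = √2116 = 46.
Check: 46² = 2116. ✓

46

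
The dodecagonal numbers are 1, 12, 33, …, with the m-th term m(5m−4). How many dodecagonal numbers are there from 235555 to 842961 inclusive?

194

The n-th dodecagonal number is n(5n−4).
Smallest index with value ≥ 235555: n = 218 (giving 236748).
Largest index with value ≤ 842961: n = 411 (giving 842961).
Indices 218 through 411: 194 terms.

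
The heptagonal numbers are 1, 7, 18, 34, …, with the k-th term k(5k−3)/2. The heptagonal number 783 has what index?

Set n(5n−3)/2 = 783, giving 5n² − 3n − 1566 = 0.
So n = (3 + 177) / 10 = 180/10 = 18.

18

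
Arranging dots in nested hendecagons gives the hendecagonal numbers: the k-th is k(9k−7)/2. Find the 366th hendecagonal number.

366·(9·366 − 7)/2 = 366·3287/2 = 601521.

601521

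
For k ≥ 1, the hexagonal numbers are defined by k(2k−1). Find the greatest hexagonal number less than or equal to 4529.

Solve n(2n−1) ≤ 4529 for integer n.
n = 47 gives 4371 ≤ 4529, while n = 48 gives 4560 > 4529; so the answer is 4371.

4371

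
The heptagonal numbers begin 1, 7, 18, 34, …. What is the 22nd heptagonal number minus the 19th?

303

22·(5·22 − 3)/2 = 1177 and 19·(5·19 − 3)/2 = 874.
Difference: 1177 − 874 = 303.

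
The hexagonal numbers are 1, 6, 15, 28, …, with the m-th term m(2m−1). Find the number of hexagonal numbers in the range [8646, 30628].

The n-th hexagonal number is n(2n−1).
Smallest index with value ≥ 8646: n = 66 (giving 8646).
Largest index with value ≤ 30628: n = 124 (giving 30628).
Indices 66 through 124: 59 terms.

59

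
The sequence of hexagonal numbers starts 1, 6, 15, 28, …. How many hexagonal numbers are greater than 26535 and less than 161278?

169

The n-th hexagonal number is n(2n−1).
Smallest index with value > 26535: n = 116 (giving 26796).
Largest index with value < 161278: n = 284 (giving 161028).
Indices 116 through 284: 169 terms.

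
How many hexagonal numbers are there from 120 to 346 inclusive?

The n-th hexagonal number is n(2n−1).
Smallest index with value ≥ 120: n = 8 (giving 120).
Largest index with value ≤ 346: n = 13 (giving 325).
Indices 8 through 13: 6 terms.

6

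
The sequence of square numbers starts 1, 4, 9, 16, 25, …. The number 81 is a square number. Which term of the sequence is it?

9

We need n² = 81, so n = √81 = 9.
Check: 9² = 81. ✓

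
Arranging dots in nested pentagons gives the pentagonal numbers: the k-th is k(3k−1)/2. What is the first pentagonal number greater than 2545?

2625

Solve n(3n−1)/2 > 2545 for integer n.
The largest n with value ≤ 2545 is 41 (since 2501 ≤ 2545 < 2625), so the first above is n = 42, value 2625.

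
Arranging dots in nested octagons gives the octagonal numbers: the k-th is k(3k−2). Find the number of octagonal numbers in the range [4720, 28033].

58

The n-th octagonal number is n(3n−2).
Smallest index with value ≥ 4720: n = 40 (giving 4720).
Largest index with value ≤ 28033: n = 97 (giving 28033).
Indices 40 through 97: 58 terms.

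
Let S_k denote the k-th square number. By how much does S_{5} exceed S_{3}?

5² = 25 and 3² = 9.
Difference: 25 − 9 = 16.

16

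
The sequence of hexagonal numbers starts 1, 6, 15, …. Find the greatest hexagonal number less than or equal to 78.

66

Solve n(2n−1) ≤ 78 for integer n.
n = 6 gives 66 ≤ 78, while n = 7 gives 91 > 78; so the answer is 66.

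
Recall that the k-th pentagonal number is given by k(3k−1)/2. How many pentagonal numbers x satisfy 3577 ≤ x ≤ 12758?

44

The n-th pentagonal number is n(3n−1)/2.
Smallest index with value ≥ 3577: n = 49 (giving 3577).
Largest index with value ≤ 12758: n = 92 (giving 12650).
Indices 49 through 92: 44 terms.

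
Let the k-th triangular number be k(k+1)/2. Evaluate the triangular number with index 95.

The 95th triangular number is n(n+1)/2 with n = 95.
95·96/2 = 9120/2 = 4560.

4560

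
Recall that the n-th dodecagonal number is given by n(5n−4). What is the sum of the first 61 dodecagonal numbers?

380091

Σ i(5i−4) = 5Σi² − 4Σi over i = 1..61.
Σi = 1891 and Σi² = 77531.
5·77531 − 4·1891 = 380091.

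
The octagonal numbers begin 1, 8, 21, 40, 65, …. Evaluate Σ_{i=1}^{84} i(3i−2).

Σ i(3i−2) = 3Σi² − 2Σi over i = 1..84.
Σi = 3570 and Σi² = 201110.
3·201110 − 2·3570 = 596190.

596190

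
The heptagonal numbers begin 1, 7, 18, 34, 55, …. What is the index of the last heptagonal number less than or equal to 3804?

Solve n(5n−3)/2 ≤ 3804 for integer n.
n = 39 gives 3744 ≤ 3804, while n = 40 gives 3940 > 3804; so the answer is index 39.

39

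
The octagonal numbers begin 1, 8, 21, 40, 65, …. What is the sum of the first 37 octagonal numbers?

51319

Σ i(3i−2) = 3Σi² − 2Σi over i = 1..37.
Σi = 703 and Σi² = 17575.
3·17575 − 2·703 = 51319.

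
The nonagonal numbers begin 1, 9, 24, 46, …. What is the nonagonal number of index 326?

The 326th nonagonal number is n(7n−5)/2 with n = 326.
326·(7·326 − 5)/2 = 326·2277/2 = 371151.

371151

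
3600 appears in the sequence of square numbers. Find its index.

We need n² = 3600, so n = √3600 = 60.

60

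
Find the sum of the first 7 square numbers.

Σ_{i=1}^{7} i² = 7·8·15/6 = 140.

140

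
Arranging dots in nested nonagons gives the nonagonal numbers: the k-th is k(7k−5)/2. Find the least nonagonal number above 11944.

Solve n(7n−5)/2 > 11944 for integer n.
The largest n with value ≤ 11944 is 58 (since 11629 ≤ 11944 < 12036), so the first above is n = 59, value 12036.

12036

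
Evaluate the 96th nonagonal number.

32016

The 96th nonagonal number is n(7n−5)/2 with n = 96.
96·(7·96 − 5)/2 = 96·667/2 = 32016.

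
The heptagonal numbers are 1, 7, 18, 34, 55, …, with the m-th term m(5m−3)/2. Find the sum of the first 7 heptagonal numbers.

308

Σ i(5i−3)/2 = (5Σi² − 3Σi) / 2 over i = 1..7.
Σi = 28 and Σi² = 140.
(5·140 − 3·28) / 2 = 616/2 = 308.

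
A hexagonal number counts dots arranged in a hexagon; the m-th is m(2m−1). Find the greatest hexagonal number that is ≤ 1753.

Solve n(2n−1) ≤ 1753 for integer n.
n = 29 gives 1653 ≤ 1753, while n = 30 gives 1770 > 1753; so the answer is 1653.

1653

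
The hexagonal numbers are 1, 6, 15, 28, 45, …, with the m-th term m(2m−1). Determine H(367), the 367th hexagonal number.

269011

367·(2·367 − 1) = 367·733 = 269011.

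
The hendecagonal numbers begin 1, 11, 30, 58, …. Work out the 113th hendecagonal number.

57065

113·(9·113 − 7)/2 = 113·1010/2 = 113·505 = 57065.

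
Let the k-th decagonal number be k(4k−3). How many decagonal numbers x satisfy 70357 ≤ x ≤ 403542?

The n-th decagonal number is n(4n−3).
Smallest index with value ≥ 70357: n = 133 (giving 70357).
Largest index with value ≤ 403542: n = 318 (giving 403542).
Indices 133 through 318: 186 terms.

186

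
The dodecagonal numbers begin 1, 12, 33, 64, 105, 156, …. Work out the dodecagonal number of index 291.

291·(5·291 − 4) = 291·1451 = 422241.

422241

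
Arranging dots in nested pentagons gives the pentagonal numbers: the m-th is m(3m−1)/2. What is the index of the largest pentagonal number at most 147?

Solve n(3n−1)/2 ≤ 147 for integer n.
n = 10 gives 145 ≤ 147, while n = 11 gives 176 > 147; so the answer is index 10.

10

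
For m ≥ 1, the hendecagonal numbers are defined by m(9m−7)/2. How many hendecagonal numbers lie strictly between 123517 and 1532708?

The n-th hendecagonal number is n(9n−7)/2.
Smallest index with value > 123517: n = 167 (giving 124916).
Largest index with value < 1532708: n = 583 (giving 1527460).
Indices 167 through 583: 417 terms.

417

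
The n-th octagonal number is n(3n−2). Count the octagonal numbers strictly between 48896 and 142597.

90

The n-th octagonal number is n(3n−2).
Smallest index with value > 48896: n = 129 (giving 49665).
Largest index with value < 142597: n = 218 (giving 142136).
Indices 129 through 218: 90 terms.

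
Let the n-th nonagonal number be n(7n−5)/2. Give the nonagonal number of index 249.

216381

The 249th nonagonal number is n(7n−5)/2 with n = 249.
249·(7·249 − 5)/2 = 249·1738/2 = 249·869 = 216381.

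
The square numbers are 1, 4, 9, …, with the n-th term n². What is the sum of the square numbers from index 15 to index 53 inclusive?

Σ_{i=15}^{53} i² = 51039 − 1015 = 50024.

50024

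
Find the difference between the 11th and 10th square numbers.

n² − (n−1)² = 2n − 1, so 11² − 10² = 2·11 − 1 = 21.

21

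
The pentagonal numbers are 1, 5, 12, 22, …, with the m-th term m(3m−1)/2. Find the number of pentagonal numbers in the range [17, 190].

The n-th pentagonal number is n(3n−1)/2.
Smallest index with value ≥ 17: n = 4 (giving 22).
Largest index with value ≤ 190: n = 11 (giving 176).
Indices 4 through 11: 8 terms.

8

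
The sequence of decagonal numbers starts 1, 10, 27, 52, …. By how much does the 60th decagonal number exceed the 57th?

60·(4·60 − 3) = 14220 and 57·(4·57 − 3) = 12825.
Difference: 14220 − 12825 = 1395.

1395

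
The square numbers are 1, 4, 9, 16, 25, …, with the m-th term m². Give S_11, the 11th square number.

121

The 11th square number is n² with n = 11.
11² = 121.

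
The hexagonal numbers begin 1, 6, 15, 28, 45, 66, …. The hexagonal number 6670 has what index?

Set n(2n−1) = 6670, giving 2n² − n − 6670 = 0.
The discriminant is 1 + 8·6670 = 53361, and √53361 = 231.
So n = (1 + 231) / 4 = 232/4 = 58.

58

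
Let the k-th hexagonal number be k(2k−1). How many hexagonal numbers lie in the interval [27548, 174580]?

178

The n-th hexagonal number is n(2n−1).
Smallest index with value ≥ 27548: n = 118 (giving 27730).
Largest index with value ≤ 174580: n = 295 (giving 173755).
Indices 118 through 295: 178 terms.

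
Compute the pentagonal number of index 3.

12

The 3rd pentagonal number is n(3n−1)/2 with n = 3.
3·(3·3 − 1)/2 = 3·8/2 = 3·4 = 12.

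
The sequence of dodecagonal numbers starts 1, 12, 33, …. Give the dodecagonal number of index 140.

97440

The 140th dodecagonal number is n(5n−4) with n = 140.
140·(5·140 − 4) = 140·696 = 97440.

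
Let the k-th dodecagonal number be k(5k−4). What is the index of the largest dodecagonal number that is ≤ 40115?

Solve n(5n−4) ≤ 40115 for integer n.
n = 89 gives 39249 ≤ 40115, while n = 90 gives 40140 > 40115; so the answer is index 89.

89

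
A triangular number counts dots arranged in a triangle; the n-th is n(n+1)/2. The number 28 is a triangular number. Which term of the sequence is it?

Set n(n+1)/2 = 28, giving n² + n − 56 = 0.
So n = (-1 + 15) / 2 = 14/2 = 7.

7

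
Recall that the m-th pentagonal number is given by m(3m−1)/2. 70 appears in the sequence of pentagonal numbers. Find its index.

7

Set n(3n−1)/2 = 70, giving 3n² − n − 140 = 0.
The discriminant is 1 + 24·70 = 1681, and √1681 = 41.
So n = (1 + 41) / 6 = 42/6 = 7.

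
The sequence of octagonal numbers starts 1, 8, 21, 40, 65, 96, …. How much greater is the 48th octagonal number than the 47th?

Consecutive octagonal numbers differ by 6n − 5: here 6·48 − 5 = 283.

283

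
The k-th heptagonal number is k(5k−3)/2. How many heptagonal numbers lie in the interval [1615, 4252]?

The n-th heptagonal number is n(5n−3)/2.
Smallest index with value ≥ 1615: n = 26 (giving 1651).
Largest index with value ≤ 4252: n = 41 (giving 4141).
Indices 26 through 41: 16 terms.

16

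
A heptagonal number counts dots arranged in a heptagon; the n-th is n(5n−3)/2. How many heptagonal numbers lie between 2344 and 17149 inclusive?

53

The n-th heptagonal number is n(5n−3)/2.
Smallest index with value ≥ 2344: n = 31 (giving 2356).
Largest index with value ≤ 17149: n = 83 (giving 17098).
Indices 31 through 83: 53 terms.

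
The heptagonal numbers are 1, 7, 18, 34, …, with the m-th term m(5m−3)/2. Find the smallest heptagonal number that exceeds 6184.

6426

Solve n(5n−3)/2 > 6184 for integer n.
The largest n with value ≤ 6184 is 50 (since 6175 ≤ 6184 < 6426), so the first above is n = 51, value 6426.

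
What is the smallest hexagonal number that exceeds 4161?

4186

Solve n(2n−1) > 4161 for integer n.
The largest n with value ≤ 4161 is 45 (since 4005 ≤ 4161 < 4186), so the first above is n = 46, value 4186.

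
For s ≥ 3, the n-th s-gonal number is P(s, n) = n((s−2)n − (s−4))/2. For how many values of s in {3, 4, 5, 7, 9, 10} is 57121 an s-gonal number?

s = 3: P(3, 337) = 56953 and P(3, 338) = 57291; 57121 is not s-gonal.
s = 4: P(4, 239) = 57121. ✓
s = 5: P(5, 195) = 56940 and P(5, 196) = 57526; 57121 is not s-gonal.
s = 7: P(7, 151) = 56776 and P(7, 152) = 57532; 57121 is not s-gonal.
s = 9: P(9, 128) = 57024 and P(9, 129) = 57921; 57121 is not s-gonal.
s = 10: P(10, 119) = 56287 and P(10, 120) = 57240; 57121 is not s-gonal.
Hits: s ∈ {4} → 1.

1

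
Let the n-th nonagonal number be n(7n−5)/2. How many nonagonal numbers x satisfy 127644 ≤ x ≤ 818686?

293

The n-th nonagonal number is n(7n−5)/2.
Smallest index with value ≥ 127644: n = 192 (giving 128544).
Largest index with value ≤ 818686: n = 484 (giving 818686).
Indices 192 through 484: 293 terms.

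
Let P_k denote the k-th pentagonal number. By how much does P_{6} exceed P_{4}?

6·(3·6 − 1)/2 = 51 and 4·(3·4 − 1)/2 = 22.
Difference: 51 − 22 = 29.

29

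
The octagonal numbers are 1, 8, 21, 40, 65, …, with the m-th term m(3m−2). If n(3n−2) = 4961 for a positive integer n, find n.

41

Set n(3n−2) = 4961, giving 3n² − 2n − 4961 = 0.
The discriminant is 4 + 12·4961 = 59536, and √59536 = 244.
So n = (2 + 244) / 6 = 246/6 = 41.
Check: 41·(3·41 − 2) = 4961. ✓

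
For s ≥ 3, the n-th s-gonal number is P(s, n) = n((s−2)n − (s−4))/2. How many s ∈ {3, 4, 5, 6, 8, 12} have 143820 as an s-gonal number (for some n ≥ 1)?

s = 3: P(3, 535) = 143380 and P(3, 536) = 143916; 143820 is not s-gonal.
s = 4: P(4, 379) = 143641 and P(4, 380) = 144400; 143820 is not s-gonal.
s = 5: P(5, 309) = 143067 and P(5, 310) = 143995; 143820 is not s-gonal.
s = 6: P(6, 268) = 143380 and P(6, 269) = 144453; 143820 is not s-gonal.
s = 8: P(8, 219) = 143445 and P(8, 220) = 144760; 143820 is not s-gonal.
s = 12: P(12, 170) = 143820. ✓
Hits: s ∈ {12} → 1.

1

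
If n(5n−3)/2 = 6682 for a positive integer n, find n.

Set n(5n−3)/2 = 6682, giving 5n² − 3n − 13364 = 0.
So n = (3 + 517) / 10 = 520/10 = 52.
Check: 52·(5·52 − 3)/2 = 6682. ✓

52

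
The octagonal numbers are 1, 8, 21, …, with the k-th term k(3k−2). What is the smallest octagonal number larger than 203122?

203841

Solve n(3n−2) > 203122 for integer n.
The largest n with value ≤ 203122 is 260 (since 202280 ≤ 203122 < 203841), so the first above is n = 261, value 203841.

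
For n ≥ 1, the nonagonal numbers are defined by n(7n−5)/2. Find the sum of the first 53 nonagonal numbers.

Σ i(7i−5)/2 = (7Σi² − 5Σi) / 2 over i = 1..53.
Σi = 1431 and Σi² = 51039.
(7·51039 − 5·1431) / 2 = 350118/2 = 175059.

175059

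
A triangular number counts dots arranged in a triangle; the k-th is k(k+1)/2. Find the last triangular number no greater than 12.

10

Solve n(n+1)/2 ≤ 12 for integer n.
n = 4 gives 10 ≤ 12, while n = 5 gives 15 > 12; so the answer is 10.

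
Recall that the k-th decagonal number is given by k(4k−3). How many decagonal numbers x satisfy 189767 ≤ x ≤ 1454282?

385

The n-th decagonal number is n(4n−3).
Smallest index with value ≥ 189767: n = 219 (giving 191187).
Largest index with value ≤ 1454282: n = 603 (giving 1452627).
Indices 219 through 603: 385 terms.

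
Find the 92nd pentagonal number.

12650

92·(3·92 − 1)/2 = 92·275/2 = 12650.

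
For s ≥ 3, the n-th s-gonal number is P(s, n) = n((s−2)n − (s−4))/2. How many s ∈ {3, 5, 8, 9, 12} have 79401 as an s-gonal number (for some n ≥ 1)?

s = 3: P(3, 398) = 79401. ✓
s = 5: P(5, 230) = 79235 and P(5, 231) = 79926; 79401 is not s-gonal.
s = 8: P(8, 163) = 79381 and P(8, 164) = 80360; 79401 is not s-gonal.
s = 9: P(9, 150) = 78375 and P(9, 151) = 79426; 79401 is not s-gonal.
s = 12: P(12, 126) = 78876 and P(12, 127) = 80137; 79401 is not s-gonal.
Hits: s ∈ {3} → 1.

1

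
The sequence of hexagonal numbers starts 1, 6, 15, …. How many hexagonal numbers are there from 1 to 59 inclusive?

The n-th hexagonal number is n(2n−1).
Smallest index with value ≥ 1: n = 1 (giving 1).
Largest index with value ≤ 59: n = 5 (giving 45).
Indices 1 through 5: 5 terms.

5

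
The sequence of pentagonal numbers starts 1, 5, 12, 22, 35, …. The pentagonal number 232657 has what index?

394

Set n(3n−1)/2 = 232657, giving 3n² − n − 465314 = 0.
The discriminant is 1 + 24·232657 = 5583769, and √5583769 = 2363.
So n = (1 + 2363) / 6 = 2364/6 = 394.
Check: 394·(3·394 − 1)/2 = 232657. ✓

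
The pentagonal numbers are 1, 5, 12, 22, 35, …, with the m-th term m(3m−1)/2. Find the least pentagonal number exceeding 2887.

3015

Solve n(3n−1)/2 > 2887 for integer n.
The largest n with value ≤ 2887 is 44 (since 2882 ≤ 2887 < 3015), so the first above is n = 45, value 3015.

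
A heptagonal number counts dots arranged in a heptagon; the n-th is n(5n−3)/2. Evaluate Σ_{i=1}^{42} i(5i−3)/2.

Σ i(5i−3)/2 = (5Σi² − 3Σi) / 2 over i = 1..42.
Σi = 903 and Σi² = 25585.
(5·25585 − 3·903) / 2 = 125216/2 = 62608.

62608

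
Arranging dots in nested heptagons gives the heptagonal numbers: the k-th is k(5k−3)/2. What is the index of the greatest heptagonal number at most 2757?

33

Solve n(5n−3)/2 ≤ 2757 for integer n.
n = 33 gives 2673 ≤ 2757, while n = 34 gives 2839 > 2757; so the answer is index 33.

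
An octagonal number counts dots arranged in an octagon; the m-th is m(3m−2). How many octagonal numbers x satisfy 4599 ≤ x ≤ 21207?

The n-th octagonal number is n(3n−2).
Smallest index with value ≥ 4599: n = 40 (giving 4720).
Largest index with value ≤ 21207: n = 84 (giving 21000).
Indices 40 through 84: 45 terms.

45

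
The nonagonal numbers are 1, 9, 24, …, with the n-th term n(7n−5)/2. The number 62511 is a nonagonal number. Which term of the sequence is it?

134

Set n(7n−5)/2 = 62511, giving 7n² − 5n − 125022 = 0.
The discriminant is 25 + 56·62511 = 3500641, and √3500641 = 1871.
So n = (5 + 1871) / 14 = 1876/14 = 134.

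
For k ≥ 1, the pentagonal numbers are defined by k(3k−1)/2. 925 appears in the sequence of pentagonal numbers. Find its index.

Set n(3n−1)/2 = 925, giving 3n² − n − 1850 = 0.
So n = (1 + 149) / 6 = 150/6 = 25.
Check: 25·(3·25 − 1)/2 = 925. ✓

25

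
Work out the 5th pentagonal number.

35

The 5th pentagonal number is n(3n−1)/2 with n = 5.
5·(3·5 − 1)/2 = 5·14/2 = 5·7 = 35.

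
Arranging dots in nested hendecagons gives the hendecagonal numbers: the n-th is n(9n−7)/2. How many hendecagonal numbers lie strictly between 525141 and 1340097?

204

The n-th hendecagonal number is n(9n−7)/2.
Smallest index with value > 525141: n = 343 (giving 528220).
Largest index with value < 1340097: n = 546 (giving 1339611).
Indices 343 through 546: 204 terms.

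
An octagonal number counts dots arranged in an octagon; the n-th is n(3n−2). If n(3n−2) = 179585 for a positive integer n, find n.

245

Set n(3n−2) = 179585, giving 3n² − 2n − 179585 = 0.
So n = (2 + 1468) / 6 = 1470/6 = 245.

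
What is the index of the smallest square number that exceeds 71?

9

Solve n² > 71 for integer n.
The largest n with value ≤ 71 is 8 (since 64 ≤ 71 < 81), so the first above is n = 9, value 81.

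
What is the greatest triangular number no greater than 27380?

27261

Solve n(n+1)/2 ≤ 27380 for integer n.
n = 233 gives 27261 ≤ 27380, while n = 234 gives 27495 > 27380; so the answer is 27261.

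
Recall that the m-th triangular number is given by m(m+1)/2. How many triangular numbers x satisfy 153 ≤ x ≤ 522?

The n-th triangular number is n(n+1)/2.
Smallest index with value ≥ 153: n = 17 (giving 153).
Largest index with value ≤ 522: n = 31 (giving 496).
Indices 17 through 31: 15 terms.

15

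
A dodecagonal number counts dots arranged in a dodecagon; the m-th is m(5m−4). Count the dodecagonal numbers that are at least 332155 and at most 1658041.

318

The n-th dodecagonal number is n(5n−4).
Smallest index with value ≥ 332155: n = 259 (giving 334369).
Largest index with value ≤ 1658041: n = 576 (giving 1656576).
Indices 259 through 576: 318 terms.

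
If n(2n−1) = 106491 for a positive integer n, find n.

Set n(2n−1) = 106491, giving 2n² − n − 106491 = 0.
So n = (1 + 923) / 4 = 924/4 = 231.

231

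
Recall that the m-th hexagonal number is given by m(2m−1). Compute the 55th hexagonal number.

The 55th hexagonal number is n(2n−1) with n = 55.
55·(2·55 − 1) = 55·109 = 5995.

5995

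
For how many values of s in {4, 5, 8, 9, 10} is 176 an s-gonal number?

s = 4: P(4, 13) = 169 and P(4, 14) = 196; 176 is not s-gonal.
s = 5: P(5, 11) = 176. ✓
s = 8: P(8, 8) = 176. ✓
s = 9: P(9, 7) = 154 and P(9, 8) = 204; 176 is not s-gonal.
s = 10: P(10, 7) = 175 and P(10, 8) = 232; 176 is not s-gonal.
Hits: s ∈ {5, 8} → 2.

2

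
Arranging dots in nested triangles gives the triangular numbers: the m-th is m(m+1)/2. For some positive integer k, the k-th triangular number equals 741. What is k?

38

Set n(n+1)/2 = 741, giving n² + n − 1482 = 0.
So n = (-1 + 77) / 2 = 76/2 = 38.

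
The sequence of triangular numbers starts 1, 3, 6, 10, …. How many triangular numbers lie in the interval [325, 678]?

12

The n-th triangular number is n(n+1)/2.
Smallest index with value ≥ 325: n = 25 (giving 325).
Largest index with value ≤ 678: n = 36 (giving 666).
Indices 25 through 36: 12 terms.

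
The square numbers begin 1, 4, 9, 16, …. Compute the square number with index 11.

The 11th square number is n² with n = 11.
11² = 121.

121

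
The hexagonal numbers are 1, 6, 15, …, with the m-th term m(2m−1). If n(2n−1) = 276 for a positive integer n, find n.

Set n(2n−1) = 276, giving 2n² − n − 276 = 0.
So n = (1 + 47) / 4 = 48/4 = 12.
Check: 12·(2·12 − 1) = 276. ✓

12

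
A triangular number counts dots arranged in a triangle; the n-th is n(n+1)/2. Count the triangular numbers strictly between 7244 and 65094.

The n-th triangular number is n(n+1)/2.
Smallest index with value > 7244: n = 120 (giving 7260).
Largest index with value < 65094: n = 360 (giving 64980).
Indices 120 through 360: 241 terms.

241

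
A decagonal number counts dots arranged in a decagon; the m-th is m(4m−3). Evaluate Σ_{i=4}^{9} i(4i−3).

967

Σ i(4i−3) = 4Σi² − 3Σi over i = 4..9.
Σi = 45 − 6 = 39 and Σi² = 285 − 14 = 271.
4·271 − 3·39 = 967.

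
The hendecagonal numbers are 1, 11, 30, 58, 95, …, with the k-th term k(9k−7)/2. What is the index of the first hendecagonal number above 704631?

397

Solve n(9n−7)/2 > 704631 for integer n.
The largest n with value ≤ 704631 is 396 (since 704286 ≤ 704631 < 707851), so the first above is n = 397, value 707851.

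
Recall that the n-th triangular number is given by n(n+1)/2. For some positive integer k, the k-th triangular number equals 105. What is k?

Set n(n+1)/2 = 105, giving n² + n − 210 = 0.
So n = (-1 + 29) / 2 = 28/2 = 14.
Check: 14·15/2 = 105. ✓

14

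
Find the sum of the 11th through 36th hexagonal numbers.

Σ i(2i−1) = 2Σi² − Σi over i = 11..36.
Σi = 666 − 55 = 611 and Σi² = 16206 − 385 = 15821.
2·15821 − 1·611 = 31031.

31031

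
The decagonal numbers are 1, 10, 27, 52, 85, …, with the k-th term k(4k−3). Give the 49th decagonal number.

9457

The 49th decagonal number is n(4n−3) with n = 49.
49·(4·49 − 3) = 49·193 = 9457.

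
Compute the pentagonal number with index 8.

92

The 8th pentagonal number is n(3n−1)/2 with n = 8.
8·(3·8 − 1)/2 = 8·23/2 = 92.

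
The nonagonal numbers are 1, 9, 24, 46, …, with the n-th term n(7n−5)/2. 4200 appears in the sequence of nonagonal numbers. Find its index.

35

Set n(7n−5)/2 = 4200, giving 7n² − 5n − 8400 = 0.
The discriminant is 25 + 56·4200 = 235225, and √235225 = 485.
So n = (5 + 485) / 14 = 490/14 = 35.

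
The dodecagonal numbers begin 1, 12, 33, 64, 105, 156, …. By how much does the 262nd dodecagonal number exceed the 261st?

2611

Consecutive dodecagonal numbers differ by 10n − 9: here 10·262 − 9 = 2611.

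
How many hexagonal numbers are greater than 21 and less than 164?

The n-th hexagonal number is n(2n−1).
Smallest index with value > 21: n = 4 (giving 28).
Largest index with value < 164: n = 9 (giving 153).
Indices 4 through 9: 6 terms.

6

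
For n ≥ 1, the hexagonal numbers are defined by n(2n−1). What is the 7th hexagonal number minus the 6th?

25

Consecutive hexagonal numbers differ by 4n − 3: here 4·7 − 3 = 25.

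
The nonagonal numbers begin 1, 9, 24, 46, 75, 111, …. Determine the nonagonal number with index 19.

The 19th nonagonal number is n(7n−5)/2 with n = 19.
19·(7·19 − 5)/2 = 19·128/2 = 19·64 = 1216.

1216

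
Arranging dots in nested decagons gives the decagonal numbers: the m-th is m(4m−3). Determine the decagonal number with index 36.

The 36th decagonal number is n(4n−3) with n = 36.
36·(4·36 − 3) = 36·141 = 5076.

5076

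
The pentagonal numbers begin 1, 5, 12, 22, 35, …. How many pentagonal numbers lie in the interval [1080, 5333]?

33

The n-th pentagonal number is n(3n−1)/2.
Smallest index with value ≥ 1080: n = 27 (giving 1080).
Largest index with value ≤ 5333: n = 59 (giving 5192).
Indices 27 through 59: 33 terms.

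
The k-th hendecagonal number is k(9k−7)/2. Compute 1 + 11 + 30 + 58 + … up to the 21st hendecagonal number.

Σ i(9i−7)/2 = (9Σi² − 7Σi) / 2 over i = 1..21.
Σi = 231 and Σi² = 3311.
(9·3311 − 7·231) / 2 = 28182/2 = 14091.

14091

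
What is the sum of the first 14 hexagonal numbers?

1925

Σ i(2i−1) = 2Σi² − Σi over i = 1..14.
Σi = 105 and Σi² = 1015.
2·1015 − 1·105 = 1925.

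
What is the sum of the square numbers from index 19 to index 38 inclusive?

Σ_{i=19}^{38} i² = 19019 − 2109 = 16910.

16910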